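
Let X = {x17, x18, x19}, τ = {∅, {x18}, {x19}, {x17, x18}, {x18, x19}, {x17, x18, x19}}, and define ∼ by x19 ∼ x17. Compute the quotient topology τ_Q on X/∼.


X/∼ = {[x17=x19], [x18]}; |τ_Q| = 3.

Equivalence classes: [x17=x19], [x18].
Quotient map π: X → X/∼ sends x17 ↦ [x17=x19], x18 ↦ [x18], x19 ↦ [x17=x19].
For each subset V ⊆ X/∼, compute π^{-1}(V) ⊆ X and check whether π^{-1}(V) ∈ τ. V is open in τ_Q iff π^{-1}(V) ∈ τ.
  V = {}: π^{-1}(V) = ∅ ∈ τ ✓.
  V = {[x17=x19]}: π^{-1}(V) = {x17, x19} ∉ τ ✗.
  V = {[x18]}: π^{-1}(V) = {x18} ∈ τ ✓.
  V = {[x17=x19], [x18]}: π^{-1}(V) = {x17, x18, x19} ∈ τ ✓.
Open sets in the quotient: τ_Q = {{}, {[x18]}, {[x17=x19], [x18]}} (3 elements).


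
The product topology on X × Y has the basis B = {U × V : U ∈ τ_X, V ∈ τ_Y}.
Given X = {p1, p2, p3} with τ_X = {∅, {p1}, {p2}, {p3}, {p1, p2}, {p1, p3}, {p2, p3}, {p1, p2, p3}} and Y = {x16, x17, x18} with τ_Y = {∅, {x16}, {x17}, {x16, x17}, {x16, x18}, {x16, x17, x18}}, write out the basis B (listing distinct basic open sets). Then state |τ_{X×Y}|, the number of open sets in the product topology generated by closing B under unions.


Basis B = {∅ × ∅, {p1} × {x16}, {p1} × {x17}, {p2} × {x16}, {p2} × {x17}, {p3} × {x16}, {p3} × {x17}, {p1} × {x16, x17}, {p1} × {x16, x18}, {p1, p2} × {x16}, {p1, p3} × {x16}, {p1, p2} × {x17}, {p1, p3} × {x17}, {p2} × {x16, x17}, {p2} × {x16, x18}, {p2, p3} × {x16}, {p2, p3} × {x17}, {p3} × {x16, x17}, {p3} × {x16, x18}, {p1} × {x16, x17, x18}, {p1, p2, p3} × {x16}, {p1, p2, p3} × {x17}, {p2} × {x16, x17, x18}, {p3} × {x16, x17, x18}, {p1, p2} × {x16, x17}, {p1, p3} × {x16, x17}, {p1, p2} × {x16, x18}, {p1, p3} × {x16, x18}, {p2, p3} × {x16, x17}, {p2, p3} × {x16, x18}, {p1, p2} × {x16, x17, x18}, {p1, p3} × {x16, x17, x18}, {p1, p2, p3} × {x16, x17}, {p1, p2, p3} × {x16, x18}, {p2, p3} × {x16, x17, x18}, {p1, p2, p3} × {x16, x17, x18}}; |τ_{X×Y}| = 216.

Enumerate products U × V with U ∈ τ_X, V ∈ τ_Y (deduplicated):
  ∅ × ∅ = {} (∅)
  {p1} × {x16} = {(p1,x16)}
  {p1} × {x17} = {(p1,x17)}
  {p2} × {x16} = {(p2,x16)}
  {p2} × {x17} = {(p2,x17)}
  {p3} × {x16} = {(p3,x16)}
  {p3} × {x17} = {(p3,x17)}
  {p1} × {x16, x17} = {(p1,x16), (p1,x17)}
  {p1} × {x16, x18} = {(p1,x16), (p1,x18)}
  {p1, p2} × {x16} = {(p1,x16), (p2,x16)}
  {p1, p3} × {x16} = {(p1,x16), (p3,x16)}
  {p1, p2} × {x17} = {(p1,x17), (p2,x17)}
  {p1, p3} × {x17} = {(p1,x17), (p3,x17)}
  {p2} × {x16, x17} = {(p2,x16), (p2,x17)}
  {p2} × {x16, x18} = {(p2,x16), (p2,x18)}
  {p2, p3} × {x16} = {(p2,x16), (p3,x16)}
  {p2, p3} × {x17} = {(p2,x17), (p3,x17)}
  {p3} × {x16, x17} = {(p3,x16), (p3,x17)}
  {p3} × {x16, x18} = {(p3,x16), (p3,x18)}
  {p1} × {x16, x17, x18} = {(p1,x16), (p1,x17), (p1,x18)}
  {p1, p2, p3} × {x16} = {(p1,x16), (p2,x16), (p3,x16)}
  {p1, p2, p3} × {x17} = {(p1,x17), (p2,x17), (p3,x17)}
  {p2} × {x16, x17, x18} = {(p2,x16), (p2,x17), (p2,x18)}
  {p3} × {x16, x17, x18} = {(p3,x16), (p3,x17), (p3,x18)}
  {p1, p2} × {x16, x17} = {(p1,x16), (p1,x17), (p2,x16), (p2,x17)}
  {p1, p3} × {x16, x17} = {(p1,x16), (p1,x17), (p3,x16), (p3,x17)}
  {p1, p2} × {x16, x18} = {(p1,x16), (p1,x18), (p2,x16), (p2,x18)}
  {p1, p3} × {x16, x18} = {(p1,x16), (p1,x18), (p3,x16), (p3,x18)}
  {p2, p3} × {x16, x17} = {(p2,x16), (p2,x17), (p3,x16), (p3,x17)}
  {p2, p3} × {x16, x18} = {(p2,x16), (p2,x18), (p3,x16), (p3,x18)}
  {p1, p2} × {x16, x17, x18} = {(p1,x16), (p1,x17), (p1,x18), (p2,x16), (p2,x17), (p2,x18)}
  {p1, p3} × {x16, x17, x18} = {(p1,x16), (p1,x17), (p1,x18), (p3,x16), (p3,x17), (p3,x18)}
  {p1, p2, p3} × {x16, x17} = {(p1,x16), (p1,x17), (p2,x16), (p2,x17), (p3,x16), (p3,x17)}
  {p1, p2, p3} × {x16, x18} = {(p1,x16), (p1,x18), (p2,x16), (p2,x18), (p3,x16), (p3,x18)}
  {p2, p3} × {x16, x17, x18} = {(p2,x16), (p2,x17), (p2,x18), (p3,x16), (p3,x17), (p3,x18)}
  {p1, p2, p3} × {x16, x17, x18} = {(p1,x16), (p1,x17), (p1,x18), (p2,x16), (p2,x17), (p2,x18), (p3,x16), (p3,x17), (p3,x18)}
These 36 distinct sets form the basis B.
Close under arbitrary unions to get τ_{X×Y}; counting gives |τ_{X×Y}| = 216.


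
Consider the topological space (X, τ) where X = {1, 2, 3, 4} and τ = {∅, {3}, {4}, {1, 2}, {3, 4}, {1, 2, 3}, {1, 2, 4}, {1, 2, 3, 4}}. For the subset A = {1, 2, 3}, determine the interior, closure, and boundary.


int(A) = {1, 2, 3}, cl(A) = {1, 2, 3}, ∂A = ∅.

Closed sets in (X, τ) are complements of opens:
  closed(X, τ) = {∅, {3}, {4}, {1, 2}, {3, 4}, {1, 2, 3}, {1, 2, 4}, {1, 2, 3, 4}}.
int(A) = ⋃ {U ∈ τ : U ⊆ A}. Opens contained in A: ∅, {3}, {1, 2}, {1, 2, 3}.
Taking the union of these: int(A) = {1, 2, 3}.
cl(A) = ⋂ {C closed : A ⊆ C}. Closed sets containing A: {1, 2, 3}, {1, 2, 3, 4}.
Intersecting these: cl(A) = {1, 2, 3}.
∂A = cl(A) ∖ int(A) = {1, 2, 3} ∖ {1, 2, 3} = ∅.


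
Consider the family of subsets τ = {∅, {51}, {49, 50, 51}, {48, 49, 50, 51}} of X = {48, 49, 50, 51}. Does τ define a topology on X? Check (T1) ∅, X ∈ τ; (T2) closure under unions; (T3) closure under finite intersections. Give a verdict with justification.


τ IS a topology on X.

Axiom (T1): ∅ ∈ τ? Yes; X ∈ τ? Yes.
Axiom (T2/T3): check pairwise unions and intersections of members of τ.
All pairwise intersections and unions checked — each lies in τ. Therefore τ satisfies (T1), (T2), (T3): it IS a topology on X.


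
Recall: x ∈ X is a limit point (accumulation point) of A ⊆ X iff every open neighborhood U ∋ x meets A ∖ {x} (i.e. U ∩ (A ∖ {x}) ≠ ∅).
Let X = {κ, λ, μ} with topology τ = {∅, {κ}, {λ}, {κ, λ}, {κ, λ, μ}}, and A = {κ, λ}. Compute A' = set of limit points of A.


A' = {μ}

For each x ∈ X, list the open sets U ∈ τ with x ∈ U, then check whether U ∩ (A ∖ {x}) ≠ ∅ for every such U.
  x = κ: open {κ} ∋ x has {κ} ∩ (A ∖ {κ}) = ∅, so x is NOT a limit point.
  x = λ: open {λ} ∋ x has {λ} ∩ (A ∖ {λ}) = ∅, so x is NOT a limit point.
  x = μ: opens ∋ x are {κ, λ, μ}; each meets A ∖ {μ}, so x IS a limit point.
Collecting: A' = {μ}.


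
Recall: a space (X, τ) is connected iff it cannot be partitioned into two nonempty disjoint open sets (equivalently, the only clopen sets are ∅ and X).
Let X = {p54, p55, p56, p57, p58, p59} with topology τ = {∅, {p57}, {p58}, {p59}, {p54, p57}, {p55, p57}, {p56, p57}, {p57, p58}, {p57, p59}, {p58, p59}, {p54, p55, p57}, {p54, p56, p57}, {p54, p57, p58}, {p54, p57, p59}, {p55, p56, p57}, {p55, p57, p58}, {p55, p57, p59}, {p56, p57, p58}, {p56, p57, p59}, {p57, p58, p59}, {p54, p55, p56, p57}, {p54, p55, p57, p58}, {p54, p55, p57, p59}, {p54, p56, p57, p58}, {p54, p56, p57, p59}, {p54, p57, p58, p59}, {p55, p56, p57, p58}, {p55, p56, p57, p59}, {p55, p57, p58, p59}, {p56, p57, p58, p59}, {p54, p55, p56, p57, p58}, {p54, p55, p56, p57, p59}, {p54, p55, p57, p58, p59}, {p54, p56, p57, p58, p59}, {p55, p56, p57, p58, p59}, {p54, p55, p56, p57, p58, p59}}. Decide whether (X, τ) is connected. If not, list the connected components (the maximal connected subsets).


(X, τ) is disconnected; components = [{p58}, {p59}, {p54, p55, p56, p57}].

Find clopen sets (U ∈ τ with X ∖ U ∈ τ):
  U = ∅, X ∖ U = {p54, p55, p56, p57, p58, p59} — both open, so U is clopen.
  U = {p58}, X ∖ U = {p54, p55, p56, p57, p59} — both open, so U is clopen.
  U = {p59}, X ∖ U = {p54, p55, p56, p57, p58} — both open, so U is clopen.
  U = {p58, p59}, X ∖ U = {p54, p55, p56, p57} — both open, so U is clopen.
  U = {p54, p55, p56, p57}, X ∖ U = {p58, p59} — both open, so U is clopen.
  U = {p54, p55, p56, p57, p58}, X ∖ U = {p59} — both open, so U is clopen.
  U = {p54, p55, p56, p57, p59}, X ∖ U = {p58} — both open, so U is clopen.
  U = {p54, p55, p56, p57, p58, p59}, X ∖ U = ∅ — both open, so U is clopen.
Nontrivial clopen(s) exist: e.g. {p58}. So (X, τ) is disconnected.
Compute connected components by grouping points that agree on all clopens:
  component: {p58}
  component: {p59}
  component: {p54, p55, p56, p57}


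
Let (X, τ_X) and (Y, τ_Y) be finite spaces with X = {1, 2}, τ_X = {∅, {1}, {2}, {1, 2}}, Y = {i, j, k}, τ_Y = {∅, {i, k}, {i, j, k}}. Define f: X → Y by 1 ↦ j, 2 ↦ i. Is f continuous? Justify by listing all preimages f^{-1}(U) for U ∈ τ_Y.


f IS continuous.

Compute f^{-1}(U) for each U ∈ τ_Y:
  U = ∅: f^{-1}(U) = ∅ ∈ τ_X ✓.
  U = {i, k}: f^{-1}(U) = {2} ∈ τ_X ✓.
  U = {i, j, k}: f^{-1}(U) = {1, 2} ∈ τ_X ✓.
Every preimage lies in τ_X, so f IS continuous.


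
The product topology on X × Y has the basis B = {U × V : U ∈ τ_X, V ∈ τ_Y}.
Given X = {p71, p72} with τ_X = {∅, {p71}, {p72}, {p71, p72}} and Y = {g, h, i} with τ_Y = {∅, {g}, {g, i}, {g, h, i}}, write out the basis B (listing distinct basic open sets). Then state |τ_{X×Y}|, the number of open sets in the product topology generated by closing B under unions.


Basis B = {∅ × ∅, {p71} × {g}, {p72} × {g}, {p71} × {g, i}, {p71, p72} × {g}, {p72} × {g, i}, {p71} × {g, h, i}, {p72} × {g, h, i}, {p71, p72} × {g, i}, {p71, p72} × {g, h, i}}; |τ_{X×Y}| = 16.

Enumerate products U × V with U ∈ τ_X, V ∈ τ_Y (deduplicated):
  ∅ × ∅ = {} (∅)
  {p71} × {g} = {(p71,g)}
  {p72} × {g} = {(p72,g)}
  {p71} × {g, i} = {(p71,g), (p71,i)}
  {p71, p72} × {g} = {(p71,g), (p72,g)}
  {p72} × {g, i} = {(p72,g), (p72,i)}
  {p71} × {g, h, i} = {(p71,g), (p71,h), (p71,i)}
  {p72} × {g, h, i} = {(p72,g), (p72,h), (p72,i)}
  {p71, p72} × {g, i} = {(p71,g), (p71,i), (p72,g), (p72,i)}
  {p71, p72} × {g, h, i} = {(p71,g), (p71,h), (p71,i), (p72,g), (p72,h), (p72,i)}
These 10 distinct sets form the basis B.
Close under arbitrary unions to get τ_{X×Y}; counting gives |τ_{X×Y}| = 16.


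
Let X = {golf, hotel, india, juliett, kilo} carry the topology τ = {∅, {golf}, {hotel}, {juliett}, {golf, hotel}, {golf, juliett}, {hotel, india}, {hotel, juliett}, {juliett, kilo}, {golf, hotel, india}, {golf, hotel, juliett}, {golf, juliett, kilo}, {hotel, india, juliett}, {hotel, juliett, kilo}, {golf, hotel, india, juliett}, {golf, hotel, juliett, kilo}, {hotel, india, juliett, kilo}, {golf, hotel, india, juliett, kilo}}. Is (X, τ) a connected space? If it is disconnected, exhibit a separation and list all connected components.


(X, τ) is disconnected; components = [{golf}, {hotel, india}, {juliett, kilo}].

Find clopen sets (U ∈ τ with X ∖ U ∈ τ):
  U = ∅, X ∖ U = {golf, hotel, india, juliett, kilo} — both open, so U is clopen.
  U = {golf}, X ∖ U = {hotel, india, juliett, kilo} — both open, so U is clopen.
  U = {hotel, india}, X ∖ U = {golf, juliett, kilo} — both open, so U is clopen.
  U = {juliett, kilo}, X ∖ U = {golf, hotel, india} — both open, so U is clopen.
  U = {golf, hotel, india}, X ∖ U = {juliett, kilo} — both open, so U is clopen.
  U = {golf, juliett, kilo}, X ∖ U = {hotel, india} — both open, so U is clopen.
  U = {hotel, india, juliett, kilo}, X ∖ U = {golf} — both open, so U is clopen.
  U = {golf, hotel, india, juliett, kilo}, X ∖ U = ∅ — both open, so U is clopen.
Nontrivial clopen(s) exist: e.g. {golf, hotel, india}. So (X, τ) is disconnected.
Compute connected components by grouping points that agree on all clopens:
  component: {golf}
  component: {hotel, india}
  component: {juliett, kilo}


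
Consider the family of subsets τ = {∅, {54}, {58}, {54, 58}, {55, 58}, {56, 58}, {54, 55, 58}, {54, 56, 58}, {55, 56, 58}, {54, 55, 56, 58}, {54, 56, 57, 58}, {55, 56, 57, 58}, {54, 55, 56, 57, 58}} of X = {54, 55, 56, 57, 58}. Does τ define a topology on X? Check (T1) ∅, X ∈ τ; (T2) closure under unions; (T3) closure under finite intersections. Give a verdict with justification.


τ is NOT a topology on X.

Axiom (T1): ∅ ∈ τ? Yes; X ∈ τ? Yes.
Axiom (T2/T3): check pairwise unions and intersections of members of τ.
Counterexample for (T3): {54, 56, 57, 58} ∩ {55, 56, 57, 58} = {56, 57, 58} ∉ τ. Therefore τ is NOT a topology.


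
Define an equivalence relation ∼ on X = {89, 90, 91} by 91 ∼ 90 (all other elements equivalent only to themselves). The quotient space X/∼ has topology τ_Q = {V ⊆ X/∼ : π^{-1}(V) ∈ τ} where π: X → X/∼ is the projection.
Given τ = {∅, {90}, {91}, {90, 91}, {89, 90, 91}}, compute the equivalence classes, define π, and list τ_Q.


X/∼ = {[89], [90=91]}; |τ_Q| = 3.

Equivalence classes: [89], [90=91].
Quotient map π: X → X/∼ sends 89 ↦ [89], 90 ↦ [90=91], 91 ↦ [90=91].
For each subset V ⊆ X/∼, compute π^{-1}(V) ⊆ X and check whether π^{-1}(V) ∈ τ. V is open in τ_Q iff π^{-1}(V) ∈ τ.
  V = {}: π^{-1}(V) = ∅ ∈ τ ✓.
  V = {[89]}: π^{-1}(V) = {89} ∉ τ ✗.
  V = {[90=91]}: π^{-1}(V) = {90, 91} ∈ τ ✓.
  V = {[89], [90=91]}: π^{-1}(V) = {89, 90, 91} ∈ τ ✓.
Open sets in the quotient: τ_Q = {{}, {[90=91]}, {[89], [90=91]}} (3 elements).


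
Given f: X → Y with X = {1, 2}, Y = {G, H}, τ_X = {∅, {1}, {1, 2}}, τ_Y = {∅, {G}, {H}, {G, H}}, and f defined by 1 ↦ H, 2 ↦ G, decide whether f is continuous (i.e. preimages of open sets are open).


f is NOT continuous.

Compute f^{-1}(U) for each U ∈ τ_Y:
  U = ∅: f^{-1}(U) = ∅ ∈ τ_X ✓.
  U = {G}: f^{-1}(U) = {2} ∉ τ_X ✗.
  U = {H}: f^{-1}(U) = {1} ∈ τ_X ✓.
  U = {G, H}: f^{-1}(U) = {1, 2} ∈ τ_X ✓.
Found U = {G} with f^{-1}(U) = {2} not in τ_X. Therefore f is NOT continuous.


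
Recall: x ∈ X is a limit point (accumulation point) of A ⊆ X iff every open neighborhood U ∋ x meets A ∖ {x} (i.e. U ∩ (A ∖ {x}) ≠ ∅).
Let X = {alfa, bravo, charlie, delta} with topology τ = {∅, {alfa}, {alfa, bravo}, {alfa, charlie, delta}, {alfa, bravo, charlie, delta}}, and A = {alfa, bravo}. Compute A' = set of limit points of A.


A' = {bravo, charlie, delta}

For each x ∈ X, list the open sets U ∈ τ with x ∈ U, then check whether U ∩ (A ∖ {x}) ≠ ∅ for every such U.
  x = alfa: open {alfa} ∋ x has {alfa} ∩ (A ∖ {alfa}) = ∅, so x is NOT a limit point.
  x = bravo: opens ∋ x are {alfa, bravo}, {alfa, bravo, charlie, delta}; each meets A ∖ {bravo}, so x IS a limit point.
  x = charlie: opens ∋ x are {alfa, charlie, delta}, {alfa, bravo, charlie, delta}; each meets A ∖ {charlie}, so x IS a limit point.
  x = delta: opens ∋ x are {alfa, charlie, delta}, {alfa, bravo, charlie, delta}; each meets A ∖ {delta}, so x IS a limit point.
Collecting: A' = {bravo, charlie, delta}.


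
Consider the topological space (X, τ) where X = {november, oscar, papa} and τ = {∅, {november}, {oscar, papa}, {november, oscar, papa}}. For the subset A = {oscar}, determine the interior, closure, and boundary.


int(A) = ∅, cl(A) = {oscar, papa}, ∂A = {oscar, papa}.

Closed sets in (X, τ) are complements of opens:
  closed(X, τ) = {∅, {november}, {oscar, papa}, {november, oscar, papa}}.
int(A) = ⋃ {U ∈ τ : U ⊆ A}. Opens contained in A: ∅.
Taking the union of these: int(A) = ∅.
cl(A) = ⋂ {C closed : A ⊆ C}. Closed sets containing A: {oscar, papa}, {november, oscar, papa}.
Intersecting these: cl(A) = {oscar, papa}.
∂A = cl(A) ∖ int(A) = {oscar, papa} ∖ ∅ = {oscar, papa}.


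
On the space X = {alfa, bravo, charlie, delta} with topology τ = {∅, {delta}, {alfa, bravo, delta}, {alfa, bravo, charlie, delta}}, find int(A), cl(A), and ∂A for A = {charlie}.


int(A) = ∅, cl(A) = {charlie}, ∂A = {charlie}.

Closed sets in (X, τ) are complements of opens:
  closed(X, τ) = {∅, {charlie}, {alfa, bravo, charlie}, {alfa, bravo, charlie, delta}}.
int(A) = ⋃ {U ∈ τ : U ⊆ A}. Opens contained in A: ∅.
Taking the union of these: int(A) = ∅.
cl(A) = ⋂ {C closed : A ⊆ C}. Closed sets containing A: {charlie}, {alfa, bravo, charlie}, {alfa, bravo, charlie, delta}.
Intersecting these: cl(A) = {charlie}.
∂A = cl(A) ∖ int(A) = {charlie} ∖ ∅ = {charlie}.


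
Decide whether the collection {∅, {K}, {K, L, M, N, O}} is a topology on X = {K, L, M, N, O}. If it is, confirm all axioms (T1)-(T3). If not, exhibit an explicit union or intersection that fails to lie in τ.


τ IS a topology on X.

Axiom (T1): ∅ ∈ τ? Yes; X ∈ τ? Yes.
Axiom (T2/T3): check pairwise unions and intersections of members of τ.
All pairwise intersections and unions checked — each lies in τ. Therefore τ satisfies (T1), (T2), (T3): it IS a topology on X.


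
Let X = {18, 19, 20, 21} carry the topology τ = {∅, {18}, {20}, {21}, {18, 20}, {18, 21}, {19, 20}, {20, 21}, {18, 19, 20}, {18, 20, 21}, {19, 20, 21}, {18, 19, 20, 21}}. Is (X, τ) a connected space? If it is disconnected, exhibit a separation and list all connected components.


(X, τ) is disconnected; components = [{18}, {21}, {19, 20}].

Find clopen sets (U ∈ τ with X ∖ U ∈ τ):
  U = ∅, X ∖ U = {18, 19, 20, 21} — both open, so U is clopen.
  U = {18}, X ∖ U = {19, 20, 21} — both open, so U is clopen.
  U = {21}, X ∖ U = {18, 19, 20} — both open, so U is clopen.
  U = {18, 21}, X ∖ U = {19, 20} — both open, so U is clopen.
  U = {19, 20}, X ∖ U = {18, 21} — both open, so U is clopen.
  U = {18, 19, 20}, X ∖ U = {21} — both open, so U is clopen.
  U = {19, 20, 21}, X ∖ U = {18} — both open, so U is clopen.
  U = {18, 19, 20, 21}, X ∖ U = ∅ — both open, so U is clopen.
Nontrivial clopen(s) exist: e.g. {18, 21}. So (X, τ) is disconnected.
Compute connected components by grouping points that agree on all clopens:
  component: {18}
  component: {21}
  component: {19, 20}


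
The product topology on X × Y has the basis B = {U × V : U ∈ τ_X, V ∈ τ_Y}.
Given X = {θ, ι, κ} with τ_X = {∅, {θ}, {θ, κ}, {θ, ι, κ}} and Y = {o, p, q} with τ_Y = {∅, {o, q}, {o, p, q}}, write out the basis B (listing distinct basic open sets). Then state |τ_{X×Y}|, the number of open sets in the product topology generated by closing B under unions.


Basis B = {∅ × ∅, {θ} × {o, q}, {θ} × {o, p, q}, {θ, κ} × {o, q}, {θ, κ} × {o, p, q}, {θ, ι, κ} × {o, q}, {θ, ι, κ} × {o, p, q}}; |τ_{X×Y}| = 10.

Enumerate products U × V with U ∈ τ_X, V ∈ τ_Y (deduplicated):
  ∅ × ∅ = {} (∅)
  {θ} × {o, q} = {(θ,o), (θ,q)}
  {θ} × {o, p, q} = {(θ,o), (θ,p), (θ,q)}
  {θ, κ} × {o, q} = {(θ,o), (θ,q), (κ,o), (κ,q)}
  {θ, κ} × {o, p, q} = {(θ,o), (θ,p), (θ,q), (κ,o), (κ,p), (κ,q)}
  {θ, ι, κ} × {o, q} = {(θ,o), (θ,q), (ι,o), (ι,q), (κ,o), (κ,q)}
  {θ, ι, κ} × {o, p, q} = {(θ,o), (θ,p), (θ,q), (ι,o), (ι,p), (ι,q), (κ,o), (κ,p), (κ,q)}
These 7 distinct sets form the basis B.
Close under arbitrary unions to get τ_{X×Y}; counting gives |τ_{X×Y}| = 10.


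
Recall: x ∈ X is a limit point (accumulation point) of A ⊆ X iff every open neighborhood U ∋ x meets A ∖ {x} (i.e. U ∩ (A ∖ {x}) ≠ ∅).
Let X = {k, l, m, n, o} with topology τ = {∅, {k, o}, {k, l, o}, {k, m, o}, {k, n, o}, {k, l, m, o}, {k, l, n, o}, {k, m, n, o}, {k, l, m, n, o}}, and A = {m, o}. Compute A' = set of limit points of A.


A' = {k, l, m, n}

For each x ∈ X, list the open sets U ∈ τ with x ∈ U, then check whether U ∩ (A ∖ {x}) ≠ ∅ for every such U.
  x = k: opens ∋ x are {k, o}, {k, l, o}, {k, m, o}, {k, n, o}, {k, l, m, o}, {k, l, n, o}, {k, m, n, o}, {k, l, m, n, o}; each meets A ∖ {k}, so x IS a limit point.
  x = l: opens ∋ x are {k, l, o}, {k, l, m, o}, {k, l, n, o}, {k, l, m, n, o}; each meets A ∖ {l}, so x IS a limit point.
  x = m: opens ∋ x are {k, m, o}, {k, l, m, o}, {k, m, n, o}, {k, l, m, n, o}; each meets A ∖ {m}, so x IS a limit point.
  x = n: opens ∋ x are {k, n, o}, {k, l, n, o}, {k, m, n, o}, {k, l, m, n, o}; each meets A ∖ {n}, so x IS a limit point.
  x = o: open {k, o} ∋ x has {k, o} ∩ (A ∖ {o}) = ∅, so x is NOT a limit point.
Collecting: A' = {k, l, m, n}.


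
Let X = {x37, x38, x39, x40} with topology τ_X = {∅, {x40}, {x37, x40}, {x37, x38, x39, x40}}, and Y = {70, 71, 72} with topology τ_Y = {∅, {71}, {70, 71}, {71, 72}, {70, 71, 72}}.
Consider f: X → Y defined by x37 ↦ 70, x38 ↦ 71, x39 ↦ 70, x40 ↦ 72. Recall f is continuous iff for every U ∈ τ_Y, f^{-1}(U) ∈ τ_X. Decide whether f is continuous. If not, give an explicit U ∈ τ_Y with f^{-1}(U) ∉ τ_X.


f is NOT continuous.

Compute f^{-1}(U) for each U ∈ τ_Y:
  U = ∅: f^{-1}(U) = ∅ ∈ τ_X ✓.
  U = {71}: f^{-1}(U) = {x38} ∉ τ_X ✗.
  U = {70, 71}: f^{-1}(U) = {x37, x38, x39} ∉ τ_X ✗.
  U = {71, 72}: f^{-1}(U) = {x38, x40} ∉ τ_X ✗.
  U = {70, 71, 72}: f^{-1}(U) = {x37, x38, x39, x40} ∈ τ_X ✓.
Found U = {71} with f^{-1}(U) = {x38} not in τ_X. Therefore f is NOT continuous.


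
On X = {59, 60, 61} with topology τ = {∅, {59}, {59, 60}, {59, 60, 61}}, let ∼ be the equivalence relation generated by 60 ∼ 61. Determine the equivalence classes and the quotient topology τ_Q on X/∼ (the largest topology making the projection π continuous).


X/∼ = {[59], [60=61]}; |τ_Q| = 3.

Equivalence classes: [59], [60=61].
Quotient map π: X → X/∼ sends 59 ↦ [59], 60 ↦ [60=61], 61 ↦ [60=61].
For each subset V ⊆ X/∼, compute π^{-1}(V) ⊆ X and check whether π^{-1}(V) ∈ τ. V is open in τ_Q iff π^{-1}(V) ∈ τ.
  V = {}: π^{-1}(V) = ∅ ∈ τ ✓.
  V = {[59]}: π^{-1}(V) = {59} ∈ τ ✓.
  V = {[60=61]}: π^{-1}(V) = {60, 61} ∉ τ ✗.
  V = {[59], [60=61]}: π^{-1}(V) = {59, 60, 61} ∈ τ ✓.
Open sets in the quotient: τ_Q = {{}, {[59]}, {[59], [60=61]}} (3 elements).


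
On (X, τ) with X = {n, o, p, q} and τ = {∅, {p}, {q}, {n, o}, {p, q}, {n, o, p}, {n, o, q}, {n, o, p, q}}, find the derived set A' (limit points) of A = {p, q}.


A' = ∅

For each x ∈ X, list the open sets U ∈ τ with x ∈ U, then check whether U ∩ (A ∖ {x}) ≠ ∅ for every such U.
  x = n: open {n, o} ∋ x has {n, o} ∩ (A ∖ {n}) = ∅, so x is NOT a limit point.
  x = o: open {n, o} ∋ x has {n, o} ∩ (A ∖ {o}) = ∅, so x is NOT a limit point.
  x = p: open {p} ∋ x has {p} ∩ (A ∖ {p}) = ∅, so x is NOT a limit point.
  x = q: open {q} ∋ x has {q} ∩ (A ∖ {q}) = ∅, so x is NOT a limit point.
Collecting: A' = ∅.


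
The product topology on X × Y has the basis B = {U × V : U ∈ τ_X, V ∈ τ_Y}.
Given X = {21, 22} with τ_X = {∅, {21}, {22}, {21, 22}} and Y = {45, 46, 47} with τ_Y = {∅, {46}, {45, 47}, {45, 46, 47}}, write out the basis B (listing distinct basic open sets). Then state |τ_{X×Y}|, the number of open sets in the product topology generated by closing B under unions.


Basis B = {∅ × ∅, {21} × {46}, {22} × {46}, {21} × {45, 47}, {21, 22} × {46}, {22} × {45, 47}, {21} × {45, 46, 47}, {22} × {45, 46, 47}, {21, 22} × {45, 47}, {21, 22} × {45, 46, 47}}; |τ_{X×Y}| = 16.

Enumerate products U × V with U ∈ τ_X, V ∈ τ_Y (deduplicated):
  ∅ × ∅ = {} (∅)
  {21} × {46} = {(21,46)}
  {22} × {46} = {(22,46)}
  {21} × {45, 47} = {(21,45), (21,47)}
  {21, 22} × {46} = {(21,46), (22,46)}
  {22} × {45, 47} = {(22,45), (22,47)}
  {21} × {45, 46, 47} = {(21,45), (21,46), (21,47)}
  {22} × {45, 46, 47} = {(22,45), (22,46), (22,47)}
  {21, 22} × {45, 47} = {(21,45), (21,47), (22,45), (22,47)}
  {21, 22} × {45, 46, 47} = {(21,45), (21,46), (21,47), (22,45), (22,46), (22,47)}
These 10 distinct sets form the basis B.
Close under arbitrary unions to get τ_{X×Y}; counting gives |τ_{X×Y}| = 16.


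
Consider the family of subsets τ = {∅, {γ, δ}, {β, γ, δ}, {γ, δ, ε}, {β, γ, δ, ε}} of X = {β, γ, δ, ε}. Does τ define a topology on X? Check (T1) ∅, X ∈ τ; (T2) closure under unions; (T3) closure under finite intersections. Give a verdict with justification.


τ IS a topology on X.

Axiom (T1): ∅ ∈ τ? Yes; X ∈ τ? Yes.
Axiom (T2/T3): check pairwise unions and intersections of members of τ.
All pairwise intersections and unions checked — each lies in τ. Therefore τ satisfies (T1), (T2), (T3): it IS a topology on X.


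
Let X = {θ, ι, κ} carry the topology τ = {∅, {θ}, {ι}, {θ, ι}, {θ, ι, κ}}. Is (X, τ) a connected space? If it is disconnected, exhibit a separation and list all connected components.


(X, τ) is connected.

Find clopen sets (U ∈ τ with X ∖ U ∈ τ):
  U = ∅, X ∖ U = {θ, ι, κ} — both open, so U is clopen.
  U = {θ, ι, κ}, X ∖ U = ∅ — both open, so U is clopen.
Only trivial clopens (∅ and X) exist, so (X, τ) is connected.
Compute connected components by grouping points that agree on all clopens:
  component: {θ, ι, κ}


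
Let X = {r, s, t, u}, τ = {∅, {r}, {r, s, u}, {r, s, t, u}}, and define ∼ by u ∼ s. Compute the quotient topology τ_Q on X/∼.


X/∼ = {[r], [s=u], [t]}; |τ_Q| = 4.

Equivalence classes: [r], [s=u], [t].
Quotient map π: X → X/∼ sends r ↦ [r], s ↦ [s=u], t ↦ [t], u ↦ [s=u].
For each subset V ⊆ X/∼, compute π^{-1}(V) ⊆ X and check whether π^{-1}(V) ∈ τ. V is open in τ_Q iff π^{-1}(V) ∈ τ.
  V = {}: π^{-1}(V) = ∅ ∈ τ ✓.
  V = {[r]}: π^{-1}(V) = {r} ∈ τ ✓.
  V = {[s=u]}: π^{-1}(V) = {s, u} ∉ τ ✗.
  V = {[r], [s=u]}: π^{-1}(V) = {r, s, u} ∈ τ ✓.
  V = {[t]}: π^{-1}(V) = {t} ∉ τ ✗.
  V = {[r], [t]}: π^{-1}(V) = {r, t} ∉ τ ✗.
  V = {[s=u], [t]}: π^{-1}(V) = {s, t, u} ∉ τ ✗.
  V = {[r], [s=u], [t]}: π^{-1}(V) = {r, s, t, u} ∈ τ ✓.
Open sets in the quotient: τ_Q = {{}, {[r]}, {[r], [s=u]}, {[r], [s=u], [t]}} (4 elements).


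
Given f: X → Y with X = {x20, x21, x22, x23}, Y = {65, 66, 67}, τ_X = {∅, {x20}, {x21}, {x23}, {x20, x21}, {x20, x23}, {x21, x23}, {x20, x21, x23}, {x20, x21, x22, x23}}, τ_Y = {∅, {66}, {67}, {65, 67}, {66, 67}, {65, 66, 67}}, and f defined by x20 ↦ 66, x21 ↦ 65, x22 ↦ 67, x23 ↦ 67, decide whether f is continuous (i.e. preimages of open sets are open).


f is NOT continuous.

Compute f^{-1}(U) for each U ∈ τ_Y:
  U = ∅: f^{-1}(U) = ∅ ∈ τ_X ✓.
  U = {66}: f^{-1}(U) = {x20} ∈ τ_X ✓.
  U = {67}: f^{-1}(U) = {x22, x23} ∉ τ_X ✗.
  U = {65, 67}: f^{-1}(U) = {x21, x22, x23} ∉ τ_X ✗.
  U = {66, 67}: f^{-1}(U) = {x20, x22, x23} ∉ τ_X ✗.
  U = {65, 66, 67}: f^{-1}(U) = {x20, x21, x22, x23} ∈ τ_X ✓.
Found U = {67} with f^{-1}(U) = {x22, x23} not in τ_X. Therefore f is NOT continuous.


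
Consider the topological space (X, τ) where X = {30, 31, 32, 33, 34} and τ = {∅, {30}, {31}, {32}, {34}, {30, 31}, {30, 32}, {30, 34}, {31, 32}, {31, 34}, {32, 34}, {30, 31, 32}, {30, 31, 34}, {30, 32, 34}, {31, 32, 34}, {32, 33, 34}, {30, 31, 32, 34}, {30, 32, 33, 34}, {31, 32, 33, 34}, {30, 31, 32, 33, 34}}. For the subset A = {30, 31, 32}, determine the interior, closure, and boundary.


int(A) = {30, 31, 32}, cl(A) = {30, 31, 32, 33}, ∂A = {33}.

Closed sets in (X, τ) are complements of opens:
  closed(X, τ) = {∅, {30}, {31}, {33}, {30, 31}, {30, 33}, {31, 33}, {32, 33}, {33, 34}, {30, 31, 33}, {30, 32, 33}, {30, 33, 34}, {31, 32, 33}, {31, 33, 34}, {32, 33, 34}, {30, 31, 32, 33}, {30, 31, 33, 34}, {30, 32, 33, 34}, {31, 32, 33, 34}, {30, 31, 32, 33, 34}}.
int(A) = ⋃ {U ∈ τ : U ⊆ A}. Opens contained in A: ∅, {30}, {31}, {32}, {30, 31}, {30, 32}, {31, 32}, {30, 31, 32}.
Taking the union of these: int(A) = {30, 31, 32}.
cl(A) = ⋂ {C closed : A ⊆ C}. Closed sets containing A: {30, 31, 32, 33}, {30, 31, 32, 33, 34}.
Intersecting these: cl(A) = {30, 31, 32, 33}.
∂A = cl(A) ∖ int(A) = {30, 31, 32, 33} ∖ {30, 31, 32} = {33}.


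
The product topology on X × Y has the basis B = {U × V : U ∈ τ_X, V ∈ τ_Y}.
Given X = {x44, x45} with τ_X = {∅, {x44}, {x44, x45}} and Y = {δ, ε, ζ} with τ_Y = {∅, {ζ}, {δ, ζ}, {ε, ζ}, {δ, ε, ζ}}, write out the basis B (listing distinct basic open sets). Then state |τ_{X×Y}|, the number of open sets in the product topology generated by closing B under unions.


Basis B = {∅ × ∅, {x44} × {ζ}, {x44} × {δ, ζ}, {x44} × {ε, ζ}, {x44, x45} × {ζ}, {x44} × {δ, ε, ζ}, {x44, x45} × {δ, ζ}, {x44, x45} × {ε, ζ}, {x44, x45} × {δ, ε, ζ}}; |τ_{X×Y}| = 14.

Enumerate products U × V with U ∈ τ_X, V ∈ τ_Y (deduplicated):
  ∅ × ∅ = {} (∅)
  {x44} × {ζ} = {(x44,ζ)}
  {x44} × {δ, ζ} = {(x44,δ), (x44,ζ)}
  {x44} × {ε, ζ} = {(x44,ε), (x44,ζ)}
  {x44, x45} × {ζ} = {(x44,ζ), (x45,ζ)}
  {x44} × {δ, ε, ζ} = {(x44,δ), (x44,ε), (x44,ζ)}
  {x44, x45} × {δ, ζ} = {(x44,δ), (x44,ζ), (x45,δ), (x45,ζ)}
  {x44, x45} × {ε, ζ} = {(x44,ε), (x44,ζ), (x45,ε), (x45,ζ)}
  {x44, x45} × {δ, ε, ζ} = {(x44,δ), (x44,ε), (x44,ζ), (x45,δ), (x45,ε), (x45,ζ)}
These 9 distinct sets form the basis B.
Close under arbitrary unions to get τ_{X×Y}; counting gives |τ_{X×Y}| = 14.


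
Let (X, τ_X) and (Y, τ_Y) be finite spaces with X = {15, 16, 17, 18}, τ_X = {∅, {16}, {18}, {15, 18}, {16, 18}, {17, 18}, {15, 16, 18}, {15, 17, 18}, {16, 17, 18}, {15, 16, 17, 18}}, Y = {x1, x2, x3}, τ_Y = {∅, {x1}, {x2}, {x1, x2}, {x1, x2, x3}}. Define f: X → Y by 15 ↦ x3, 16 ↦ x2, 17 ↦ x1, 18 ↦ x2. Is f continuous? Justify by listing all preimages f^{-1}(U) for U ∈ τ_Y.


f is NOT continuous.

Compute f^{-1}(U) for each U ∈ τ_Y:
  U = ∅: f^{-1}(U) = ∅ ∈ τ_X ✓.
  U = {x1}: f^{-1}(U) = {17} ∉ τ_X ✗.
  U = {x2}: f^{-1}(U) = {16, 18} ∈ τ_X ✓.
  U = {x1, x2}: f^{-1}(U) = {16, 17, 18} ∈ τ_X ✓.
  U = {x1, x2, x3}: f^{-1}(U) = {15, 16, 17, 18} ∈ τ_X ✓.
Found U = {x1} with f^{-1}(U) = {17} not in τ_X. Therefore f is NOT continuous.


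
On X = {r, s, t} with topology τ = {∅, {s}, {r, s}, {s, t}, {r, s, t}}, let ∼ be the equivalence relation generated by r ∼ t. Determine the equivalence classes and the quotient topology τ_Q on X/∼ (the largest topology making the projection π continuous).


X/∼ = {[r=t], [s]}; |τ_Q| = 3.

Equivalence classes: [r=t], [s].
Quotient map π: X → X/∼ sends r ↦ [r=t], s ↦ [s], t ↦ [r=t].
For each subset V ⊆ X/∼, compute π^{-1}(V) ⊆ X and check whether π^{-1}(V) ∈ τ. V is open in τ_Q iff π^{-1}(V) ∈ τ.
  V = {}: π^{-1}(V) = ∅ ∈ τ ✓.
  V = {[r=t]}: π^{-1}(V) = {r, t} ∉ τ ✗.
  V = {[s]}: π^{-1}(V) = {s} ∈ τ ✓.
  V = {[r=t], [s]}: π^{-1}(V) = {r, s, t} ∈ τ ✓.
Open sets in the quotient: τ_Q = {{}, {[s]}, {[r=t], [s]}} (3 elements).


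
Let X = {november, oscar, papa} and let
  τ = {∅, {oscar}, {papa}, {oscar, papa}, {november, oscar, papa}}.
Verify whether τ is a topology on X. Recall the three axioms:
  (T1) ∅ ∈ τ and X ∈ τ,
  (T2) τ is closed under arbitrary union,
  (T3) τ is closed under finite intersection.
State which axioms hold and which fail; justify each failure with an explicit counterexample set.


τ IS a topology on X.

Axiom (T1): ∅ ∈ τ? Yes; X ∈ τ? Yes.
Axiom (T2/T3): check pairwise unions and intersections of members of τ.
All pairwise intersections and unions checked — each lies in τ. Therefore τ satisfies (T1), (T2), (T3): it IS a topology on X.


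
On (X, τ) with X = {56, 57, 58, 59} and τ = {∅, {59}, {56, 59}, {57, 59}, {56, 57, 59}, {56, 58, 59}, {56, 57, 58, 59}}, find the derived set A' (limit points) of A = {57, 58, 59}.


A' = {56, 57, 58}

For each x ∈ X, list the open sets U ∈ τ with x ∈ U, then check whether U ∩ (A ∖ {x}) ≠ ∅ for every such U.
  x = 56: opens ∋ x are {56, 59}, {56, 57, 59}, {56, 58, 59}, {56, 57, 58, 59}; each meets A ∖ {56}, so x IS a limit point.
  x = 57: opens ∋ x are {57, 59}, {56, 57, 59}, {56, 57, 58, 59}; each meets A ∖ {57}, so x IS a limit point.
  x = 58: opens ∋ x are {56, 58, 59}, {56, 57, 58, 59}; each meets A ∖ {58}, so x IS a limit point.
  x = 59: open {59} ∋ x has {59} ∩ (A ∖ {59}) = ∅, so x is NOT a limit point.
Collecting: A' = {56, 57, 58}.


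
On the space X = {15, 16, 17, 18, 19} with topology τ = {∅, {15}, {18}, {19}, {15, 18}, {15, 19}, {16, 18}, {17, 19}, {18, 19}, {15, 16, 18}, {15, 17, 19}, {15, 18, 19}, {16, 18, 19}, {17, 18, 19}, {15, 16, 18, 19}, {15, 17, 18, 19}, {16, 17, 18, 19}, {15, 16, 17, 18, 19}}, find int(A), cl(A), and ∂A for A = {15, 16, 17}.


int(A) = {15}, cl(A) = {15, 16, 17}, ∂A = {16, 17}.

Closed sets in (X, τ) are complements of opens:
  closed(X, τ) = {∅, {15}, {16}, {17}, {15, 16}, {15, 17}, {16, 17}, {16, 18}, {17, 19}, {15, 16, 17}, {15, 16, 18}, {15, 17, 19}, {16, 17, 18}, {16, 17, 19}, {15, 16, 17, 18}, {15, 16, 17, 19}, {16, 17, 18, 19}, {15, 16, 17, 18, 19}}.
int(A) = ⋃ {U ∈ τ : U ⊆ A}. Opens contained in A: ∅, {15}.
Taking the union of these: int(A) = {15}.
cl(A) = ⋂ {C closed : A ⊆ C}. Closed sets containing A: {15, 16, 17}, {15, 16, 17, 18}, {15, 16, 17, 19}, {15, 16, 17, 18, 19}.
Intersecting these: cl(A) = {15, 16, 17}.
∂A = cl(A) ∖ int(A) = {15, 16, 17} ∖ {15} = {16, 17}.


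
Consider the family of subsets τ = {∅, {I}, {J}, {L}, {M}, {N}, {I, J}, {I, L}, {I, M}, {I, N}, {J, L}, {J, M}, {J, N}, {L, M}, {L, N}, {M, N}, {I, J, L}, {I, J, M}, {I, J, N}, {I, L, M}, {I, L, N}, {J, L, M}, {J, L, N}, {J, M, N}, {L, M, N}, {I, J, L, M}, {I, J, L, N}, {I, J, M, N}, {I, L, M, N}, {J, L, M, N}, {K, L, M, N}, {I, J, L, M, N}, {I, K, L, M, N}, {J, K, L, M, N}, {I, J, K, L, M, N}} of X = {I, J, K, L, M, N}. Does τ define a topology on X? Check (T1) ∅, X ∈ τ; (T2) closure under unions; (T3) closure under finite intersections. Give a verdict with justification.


τ is NOT a topology on X.

Axiom (T1): ∅ ∈ τ? Yes; X ∈ τ? Yes.
Axiom (T2/T3): check pairwise unions and intersections of members of τ.
Counterexample for (T2): {I} ∪ {M, N} = {I, M, N} ∉ τ. Therefore τ is NOT a topology.


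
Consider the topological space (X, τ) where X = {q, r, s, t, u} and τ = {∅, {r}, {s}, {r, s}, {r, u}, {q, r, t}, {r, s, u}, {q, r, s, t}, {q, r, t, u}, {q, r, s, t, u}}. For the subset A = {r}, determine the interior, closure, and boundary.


int(A) = {r}, cl(A) = {q, r, t, u}, ∂A = {q, t, u}.

Closed sets in (X, τ) are complements of opens:
  closed(X, τ) = {∅, {s}, {u}, {q, t}, {s, u}, {q, s, t}, {q, t, u}, {q, r, t, u}, {q, s, t, u}, {q, r, s, t, u}}.
int(A) = ⋃ {U ∈ τ : U ⊆ A}. Opens contained in A: ∅, {r}.
Taking the union of these: int(A) = {r}.
cl(A) = ⋂ {C closed : A ⊆ C}. Closed sets containing A: {q, r, t, u}, {q, r, s, t, u}.
Intersecting these: cl(A) = {q, r, t, u}.
∂A = cl(A) ∖ int(A) = {q, r, t, u} ∖ {r} = {q, t, u}.


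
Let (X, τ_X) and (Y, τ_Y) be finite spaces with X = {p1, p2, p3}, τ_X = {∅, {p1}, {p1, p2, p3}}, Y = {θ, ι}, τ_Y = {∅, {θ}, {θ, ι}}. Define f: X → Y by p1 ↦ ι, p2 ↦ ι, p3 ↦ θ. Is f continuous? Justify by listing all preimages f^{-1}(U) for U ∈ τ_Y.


f is NOT continuous.

Compute f^{-1}(U) for each U ∈ τ_Y:
  U = ∅: f^{-1}(U) = ∅ ∈ τ_X ✓.
  U = {θ}: f^{-1}(U) = {p3} ∉ τ_X ✗.
  U = {θ, ι}: f^{-1}(U) = {p1, p2, p3} ∈ τ_X ✓.
Found U = {θ} with f^{-1}(U) = {p3} not in τ_X. Therefore f is NOT continuous.


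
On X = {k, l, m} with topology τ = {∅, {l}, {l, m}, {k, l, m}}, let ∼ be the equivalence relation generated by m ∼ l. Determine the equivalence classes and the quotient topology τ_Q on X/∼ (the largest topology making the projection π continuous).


X/∼ = {[k], [l=m]}; |τ_Q| = 3.

Equivalence classes: [k], [l=m].
Quotient map π: X → X/∼ sends k ↦ [k], l ↦ [l=m], m ↦ [l=m].
For each subset V ⊆ X/∼, compute π^{-1}(V) ⊆ X and check whether π^{-1}(V) ∈ τ. V is open in τ_Q iff π^{-1}(V) ∈ τ.
  V = {}: π^{-1}(V) = ∅ ∈ τ ✓.
  V = {[k]}: π^{-1}(V) = {k} ∉ τ ✗.
  V = {[l=m]}: π^{-1}(V) = {l, m} ∈ τ ✓.
  V = {[k], [l=m]}: π^{-1}(V) = {k, l, m} ∈ τ ✓.
Open sets in the quotient: τ_Q = {{}, {[l=m]}, {[k], [l=m]}} (3 elements).


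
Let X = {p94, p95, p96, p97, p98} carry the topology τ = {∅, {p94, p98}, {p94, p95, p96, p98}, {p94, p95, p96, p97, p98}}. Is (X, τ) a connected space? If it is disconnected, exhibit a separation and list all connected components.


(X, τ) is connected.

Find clopen sets (U ∈ τ with X ∖ U ∈ τ):
  U = ∅, X ∖ U = {p94, p95, p96, p97, p98} — both open, so U is clopen.
  U = {p94, p95, p96, p97, p98}, X ∖ U = ∅ — both open, so U is clopen.
Only trivial clopens (∅ and X) exist, so (X, τ) is connected.
Compute connected components by grouping points that agree on all clopens:
  component: {p94, p95, p96, p97, p98}


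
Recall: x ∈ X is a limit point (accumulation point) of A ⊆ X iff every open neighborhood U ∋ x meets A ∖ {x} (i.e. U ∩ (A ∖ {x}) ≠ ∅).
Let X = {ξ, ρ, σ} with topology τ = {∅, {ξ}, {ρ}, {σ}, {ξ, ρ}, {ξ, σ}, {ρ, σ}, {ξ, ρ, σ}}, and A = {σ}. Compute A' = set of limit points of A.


A' = ∅

For each x ∈ X, list the open sets U ∈ τ with x ∈ U, then check whether U ∩ (A ∖ {x}) ≠ ∅ for every such U.
  x = ξ: open {ξ} ∋ x has {ξ} ∩ (A ∖ {ξ}) = ∅, so x is NOT a limit point.
  x = ρ: open {ρ} ∋ x has {ρ} ∩ (A ∖ {ρ}) = ∅, so x is NOT a limit point.
  x = σ: open {σ} ∋ x has {σ} ∩ (A ∖ {σ}) = ∅, so x is NOT a limit point.
Collecting: A' = ∅.


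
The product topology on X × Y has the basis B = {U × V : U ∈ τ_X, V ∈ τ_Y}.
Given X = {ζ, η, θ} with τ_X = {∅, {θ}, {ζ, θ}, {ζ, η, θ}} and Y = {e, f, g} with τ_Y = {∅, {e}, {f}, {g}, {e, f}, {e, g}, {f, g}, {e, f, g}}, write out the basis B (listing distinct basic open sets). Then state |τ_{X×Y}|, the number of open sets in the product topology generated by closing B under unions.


Basis B = {∅ × ∅, {θ} × {e}, {θ} × {f}, {θ} × {g}, {ζ, θ} × {e}, {ζ, θ} × {f}, {ζ, θ} × {g}, {θ} × {e, f}, {θ} × {e, g}, {θ} × {f, g}, {ζ, η, θ} × {e}, {ζ, η, θ} × {f}, {ζ, η, θ} × {g}, {θ} × {e, f, g}, {ζ, θ} × {e, f}, {ζ, θ} × {e, g}, {ζ, θ} × {f, g}, {ζ, θ} × {e, f, g}, {ζ, η, θ} × {e, f}, {ζ, η, θ} × {e, g}, {ζ, η, θ} × {f, g}, {ζ, η, θ} × {e, f, g}}; |τ_{X×Y}| = 64.

Enumerate products U × V with U ∈ τ_X, V ∈ τ_Y (deduplicated):
  ∅ × ∅ = {} (∅)
  {θ} × {e} = {(θ,e)}
  {θ} × {f} = {(θ,f)}
  {θ} × {g} = {(θ,g)}
  {ζ, θ} × {e} = {(ζ,e), (θ,e)}
  {ζ, θ} × {f} = {(ζ,f), (θ,f)}
  {ζ, θ} × {g} = {(ζ,g), (θ,g)}
  {θ} × {e, f} = {(θ,e), (θ,f)}
  {θ} × {e, g} = {(θ,e), (θ,g)}
  {θ} × {f, g} = {(θ,f), (θ,g)}
  {ζ, η, θ} × {e} = {(ζ,e), (η,e), (θ,e)}
  {ζ, η, θ} × {f} = {(ζ,f), (η,f), (θ,f)}
  {ζ, η, θ} × {g} = {(ζ,g), (η,g), (θ,g)}
  {θ} × {e, f, g} = {(θ,e), (θ,f), (θ,g)}
  {ζ, θ} × {e, f} = {(ζ,e), (ζ,f), (θ,e), (θ,f)}
  {ζ, θ} × {e, g} = {(ζ,e), (ζ,g), (θ,e), (θ,g)}
  {ζ, θ} × {f, g} = {(ζ,f), (ζ,g), (θ,f), (θ,g)}
  {ζ, θ} × {e, f, g} = {(ζ,e), (ζ,f), (ζ,g), (θ,e), (θ,f), (θ,g)}
  {ζ, η, θ} × {e, f} = {(ζ,e), (ζ,f), (η,e), (η,f), (θ,e), (θ,f)}
  {ζ, η, θ} × {e, g} = {(ζ,e), (ζ,g), (η,e), (η,g), (θ,e), (θ,g)}
  {ζ, η, θ} × {f, g} = {(ζ,f), (ζ,g), (η,f), (η,g), (θ,f), (θ,g)}
  {ζ, η, θ} × {e, f, g} = {(ζ,e), (ζ,f), (ζ,g), (η,e), (η,f), (η,g), (θ,e), (θ,f), (θ,g)}
These 22 distinct sets form the basis B.
Close under arbitrary unions to get τ_{X×Y}; counting gives |τ_{X×Y}| = 64.


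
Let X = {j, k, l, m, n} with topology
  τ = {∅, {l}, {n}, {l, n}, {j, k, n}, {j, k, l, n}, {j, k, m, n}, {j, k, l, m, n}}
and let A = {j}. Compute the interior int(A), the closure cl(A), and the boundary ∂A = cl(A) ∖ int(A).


int(A) = ∅, cl(A) = {j, k, m}, ∂A = {j, k, m}.

Closed sets in (X, τ) are complements of opens:
  closed(X, τ) = {∅, {l}, {m}, {l, m}, {j, k, m}, {j, k, l, m}, {j, k, m, n}, {j, k, l, m, n}}.
int(A) = ⋃ {U ∈ τ : U ⊆ A}. Opens contained in A: ∅.
Taking the union of these: int(A) = ∅.
cl(A) = ⋂ {C closed : A ⊆ C}. Closed sets containing A: {j, k, m}, {j, k, l, m}, {j, k, m, n}, {j, k, l, m, n}.
Intersecting these: cl(A) = {j, k, m}.
∂A = cl(A) ∖ int(A) = {j, k, m} ∖ ∅ = {j, k, m}.


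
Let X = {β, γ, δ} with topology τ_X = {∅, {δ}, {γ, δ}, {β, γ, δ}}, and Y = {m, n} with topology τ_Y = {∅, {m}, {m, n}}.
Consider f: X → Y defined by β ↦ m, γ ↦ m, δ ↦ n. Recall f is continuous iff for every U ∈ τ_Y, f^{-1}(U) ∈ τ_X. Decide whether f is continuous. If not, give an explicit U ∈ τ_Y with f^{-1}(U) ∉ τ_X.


f is NOT continuous.

Compute f^{-1}(U) for each U ∈ τ_Y:
  U = ∅: f^{-1}(U) = ∅ ∈ τ_X ✓.
  U = {m}: f^{-1}(U) = {β, γ} ∉ τ_X ✗.
  U = {m, n}: f^{-1}(U) = {β, γ, δ} ∈ τ_X ✓.
Found U = {m} with f^{-1}(U) = {β, γ} not in τ_X. Therefore f is NOT continuous.
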